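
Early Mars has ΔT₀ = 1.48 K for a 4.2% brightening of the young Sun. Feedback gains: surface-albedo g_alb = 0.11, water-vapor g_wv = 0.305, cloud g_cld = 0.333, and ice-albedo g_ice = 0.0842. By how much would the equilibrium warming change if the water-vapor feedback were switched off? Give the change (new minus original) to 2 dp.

Original: g = 0.8322, ΔT = 1.48/(1−0.8322) = 8.8200 K.
Without water-vapor: g' = 0.5272, ΔT' = 1.48/(1−0.5272) = 3.1303 K.
Change = 3.1303 − 8.8200 = -5.69 K.

-5.69 K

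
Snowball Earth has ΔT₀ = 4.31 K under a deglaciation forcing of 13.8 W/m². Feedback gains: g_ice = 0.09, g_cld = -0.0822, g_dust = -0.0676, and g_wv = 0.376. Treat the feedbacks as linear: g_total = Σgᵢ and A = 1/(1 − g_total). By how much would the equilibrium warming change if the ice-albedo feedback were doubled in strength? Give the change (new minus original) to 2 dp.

0.96 K

Original: g = 0.3162, ΔT = 4.31/(1−0.3162) = 6.3030 K.
With doubled ice-albedo: g' = 0.4062, ΔT' = 4.31/(1−0.4062) = 7.2583 K.
Change = 7.2583 − 6.3030 = 0.96 K.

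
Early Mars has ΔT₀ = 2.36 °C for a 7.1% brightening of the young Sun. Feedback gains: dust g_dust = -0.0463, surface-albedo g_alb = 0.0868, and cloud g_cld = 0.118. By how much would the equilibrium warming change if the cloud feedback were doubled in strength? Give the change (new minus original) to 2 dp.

0.46 °C

Original: g = 0.1585, ΔT = 2.36/(1−0.1585) = 2.8045 °C.
With doubled cloud: g' = 0.2765, ΔT' = 2.36/(1−0.2765) = 3.2619 °C.
Change = 3.2619 − 2.8045 = 0.46 °C.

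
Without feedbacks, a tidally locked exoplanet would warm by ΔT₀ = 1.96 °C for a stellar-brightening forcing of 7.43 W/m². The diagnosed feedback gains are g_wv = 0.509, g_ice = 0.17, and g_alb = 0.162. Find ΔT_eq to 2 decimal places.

12.33 °C

Total gain g = 0.509 + 0.17 + 0.162 = 0.841.
Amplification A = 1/(1 − 0.841) = 6.289.
ΔT = 1.96 × 6.289 = 12.33 °C.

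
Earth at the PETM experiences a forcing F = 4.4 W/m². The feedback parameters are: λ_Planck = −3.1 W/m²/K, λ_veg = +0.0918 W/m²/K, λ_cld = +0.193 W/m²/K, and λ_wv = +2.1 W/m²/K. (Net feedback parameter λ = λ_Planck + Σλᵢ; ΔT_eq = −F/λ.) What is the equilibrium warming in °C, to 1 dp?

6.2 °C

Net feedback parameter λ = (−3.1) + (+0.0918) + (+0.193) + (+2.1) = -0.7152 W/m²/K.
ΔT = −F/λ = −4.4/(-0.7152) = 6.2 °C.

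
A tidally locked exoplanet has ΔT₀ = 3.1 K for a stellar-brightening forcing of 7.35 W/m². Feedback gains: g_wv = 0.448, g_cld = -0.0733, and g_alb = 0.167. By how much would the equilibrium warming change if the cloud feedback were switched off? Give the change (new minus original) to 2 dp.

1.29 K

Original: g = 0.5417, ΔT = 3.1/(1−0.5417) = 6.7641 K.
Without cloud: g' = 0.615, ΔT' = 3.1/(1−0.615) = 8.0519 K.
Change = 8.0519 − 6.7641 = 1.29 K.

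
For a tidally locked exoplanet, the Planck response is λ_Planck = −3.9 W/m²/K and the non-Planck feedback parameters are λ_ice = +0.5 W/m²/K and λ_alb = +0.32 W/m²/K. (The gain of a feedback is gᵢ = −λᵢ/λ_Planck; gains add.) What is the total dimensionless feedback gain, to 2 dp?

Convert to gains: g_ice = 0.5/3.9 = 0.1282; g_alb = 0.32/3.9 = 0.08205.
Total gain g = 0.21025.

0.21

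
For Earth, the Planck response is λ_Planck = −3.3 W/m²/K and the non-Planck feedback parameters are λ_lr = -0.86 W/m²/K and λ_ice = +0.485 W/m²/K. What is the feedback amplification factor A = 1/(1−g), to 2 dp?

Convert to gains: g_lr = -0.86/3.3 = -0.2606; g_ice = 0.485/3.3 = 0.147.
Total gain g = -0.1136.
A = 1/(1 + 0.1136) = 0.90.

0.90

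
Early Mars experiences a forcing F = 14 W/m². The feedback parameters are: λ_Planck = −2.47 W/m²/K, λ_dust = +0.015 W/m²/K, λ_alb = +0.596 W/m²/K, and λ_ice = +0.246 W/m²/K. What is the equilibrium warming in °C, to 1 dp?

8.7 °C

Net feedback parameter λ = (−2.47) + (+0.015) + (+0.596) + (+0.246) = -1.613 W/m²/K.
ΔT = −F/λ = −14/(-1.613) = 8.7 °C.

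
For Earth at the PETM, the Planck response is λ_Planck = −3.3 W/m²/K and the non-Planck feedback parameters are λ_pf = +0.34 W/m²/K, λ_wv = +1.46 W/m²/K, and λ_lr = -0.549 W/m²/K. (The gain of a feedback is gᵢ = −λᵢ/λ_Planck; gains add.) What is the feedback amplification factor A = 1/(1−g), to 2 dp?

1.61

Convert to gains: g_pf = 0.34/3.3 = 0.103; g_wv = 1.46/3.3 = 0.4424; g_lr = -0.549/3.3 = -0.1664.
Total gain g = 0.379.
A = 1/(1 − 0.379) = 1.61.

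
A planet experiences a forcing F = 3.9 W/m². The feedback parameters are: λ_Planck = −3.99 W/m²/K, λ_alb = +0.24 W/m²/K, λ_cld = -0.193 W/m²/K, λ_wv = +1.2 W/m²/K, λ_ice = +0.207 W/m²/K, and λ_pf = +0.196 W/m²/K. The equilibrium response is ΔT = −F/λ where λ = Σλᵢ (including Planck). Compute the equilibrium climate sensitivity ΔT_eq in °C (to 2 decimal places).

Net feedback parameter λ = (−3.99) + (+0.24) + (-0.193) + (+1.2) + (+0.207) + (+0.196) = -2.34 W/m²/K.
ΔT = −F/λ = −3.9/(-2.34) = 1.67 °C.

1.67 °C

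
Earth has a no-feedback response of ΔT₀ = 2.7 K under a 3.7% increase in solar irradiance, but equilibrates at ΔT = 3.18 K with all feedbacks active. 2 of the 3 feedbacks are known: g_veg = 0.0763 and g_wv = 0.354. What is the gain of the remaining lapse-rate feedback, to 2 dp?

-0.28

Amplification A = ΔT/ΔT₀ = 3.18/2.7 = 1.178.
Total gain g = 1 − 1/A = 1 − 1/1.178 = 0.1511.
Known gains sum to 0.0763 + 0.354 = 0.4303.
g_lr = 0.1511 − 0.4303 = -0.28.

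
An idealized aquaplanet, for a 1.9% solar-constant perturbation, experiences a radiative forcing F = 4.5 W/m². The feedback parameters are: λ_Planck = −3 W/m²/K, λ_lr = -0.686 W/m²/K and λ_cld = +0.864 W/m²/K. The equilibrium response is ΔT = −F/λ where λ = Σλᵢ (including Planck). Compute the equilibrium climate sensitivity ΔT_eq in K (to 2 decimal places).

1.59 K

Net feedback parameter λ = (−3) + (-0.686) + (+0.864) = -2.822 W/m²/K.
ΔT = −F/λ = −4.5/(-2.822) = 1.59 K.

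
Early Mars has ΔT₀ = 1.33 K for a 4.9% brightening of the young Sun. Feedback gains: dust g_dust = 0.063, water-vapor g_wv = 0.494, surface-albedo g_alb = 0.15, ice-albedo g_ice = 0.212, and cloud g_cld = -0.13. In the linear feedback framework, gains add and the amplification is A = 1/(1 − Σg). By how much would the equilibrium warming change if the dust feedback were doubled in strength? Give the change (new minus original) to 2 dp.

Original: g = 0.789, ΔT = 1.33/(1−0.789) = 6.3033 K.
With doubled dust: g' = 0.852, ΔT' = 1.33/(1−0.852) = 8.9865 K.
Change = 8.9865 − 6.3033 = 2.68 K.

2.68 K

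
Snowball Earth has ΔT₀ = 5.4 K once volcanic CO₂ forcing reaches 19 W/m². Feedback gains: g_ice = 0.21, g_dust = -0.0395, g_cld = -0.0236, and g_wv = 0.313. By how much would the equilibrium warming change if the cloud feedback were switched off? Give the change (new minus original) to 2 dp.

Original: g = 0.4599, ΔT = 5.4/(1−0.4599) = 9.9981 K.
Without cloud: g' = 0.4835, ΔT' = 5.4/(1−0.4835) = 10.4550 K.
Change = 10.4550 − 9.9981 = 0.46 K.

0.46 K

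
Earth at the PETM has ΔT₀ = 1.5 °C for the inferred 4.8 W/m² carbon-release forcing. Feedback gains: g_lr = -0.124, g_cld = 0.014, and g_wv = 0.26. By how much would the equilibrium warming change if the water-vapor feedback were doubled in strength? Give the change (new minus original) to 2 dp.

0.78 °C

Original: g = 0.15, ΔT = 1.5/(1−0.15) = 1.7647 °C.
With doubled water-vapor: g' = 0.41, ΔT' = 1.5/(1−0.41) = 2.5424 °C.
Change = 2.5424 − 1.7647 = 0.78 °C.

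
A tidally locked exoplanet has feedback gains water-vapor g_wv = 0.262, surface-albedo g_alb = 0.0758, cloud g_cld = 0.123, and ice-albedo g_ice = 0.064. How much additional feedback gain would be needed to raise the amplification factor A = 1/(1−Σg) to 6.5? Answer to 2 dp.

0.32

Current total gain = 0.5248.
Target gain for A = 6.5: g* = 1 − 1/6.5 = 0.8462.
Additional gain needed = 0.8462 − 0.5248 = 0.32.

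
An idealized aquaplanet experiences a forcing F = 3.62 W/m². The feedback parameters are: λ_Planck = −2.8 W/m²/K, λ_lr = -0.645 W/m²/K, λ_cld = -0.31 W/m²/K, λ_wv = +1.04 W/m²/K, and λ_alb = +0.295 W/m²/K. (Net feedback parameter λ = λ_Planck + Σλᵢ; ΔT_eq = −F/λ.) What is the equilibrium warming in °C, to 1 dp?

1.5 °C

Net feedback parameter λ = (−2.8) + (-0.645) + (-0.31) + (+1.04) + (+0.295) = -2.42 W/m²/K.
ΔT = −F/λ = −3.62/(-2.42) = 1.5 °C.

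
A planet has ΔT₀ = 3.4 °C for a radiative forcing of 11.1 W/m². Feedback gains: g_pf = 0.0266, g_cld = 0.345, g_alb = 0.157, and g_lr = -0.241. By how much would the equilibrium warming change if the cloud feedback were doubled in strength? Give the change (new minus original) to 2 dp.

4.48 °C

Original: g = 0.2876, ΔT = 3.4/(1−0.2876) = 4.7726 °C.
With doubled cloud: g' = 0.6326, ΔT' = 3.4/(1−0.6326) = 9.2542 °C.
Change = 9.2542 − 4.7726 = 4.48 °C.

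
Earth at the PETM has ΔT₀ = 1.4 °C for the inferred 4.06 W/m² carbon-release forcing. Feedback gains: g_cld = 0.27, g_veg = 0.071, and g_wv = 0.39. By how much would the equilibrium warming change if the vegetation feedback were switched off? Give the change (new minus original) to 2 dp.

Original: g = 0.731, ΔT = 1.4/(1−0.731) = 5.2045 °C.
Without vegetation: g' = 0.66, ΔT' = 1.4/(1−0.66) = 4.1176 °C.
Change = 4.1176 − 5.2045 = -1.09 °C.

-1.09 °C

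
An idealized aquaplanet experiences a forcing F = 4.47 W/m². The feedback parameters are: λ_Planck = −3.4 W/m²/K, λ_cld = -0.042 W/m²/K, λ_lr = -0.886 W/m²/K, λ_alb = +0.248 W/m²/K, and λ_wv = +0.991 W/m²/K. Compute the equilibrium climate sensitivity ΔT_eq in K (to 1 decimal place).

Net feedback parameter λ = (−3.4) + (-0.042) + (-0.886) + (+0.248) + (+0.991) = -3.089 W/m²/K.
ΔT = −F/λ = −4.47/(-3.089) = 1.4 K.

1.4 K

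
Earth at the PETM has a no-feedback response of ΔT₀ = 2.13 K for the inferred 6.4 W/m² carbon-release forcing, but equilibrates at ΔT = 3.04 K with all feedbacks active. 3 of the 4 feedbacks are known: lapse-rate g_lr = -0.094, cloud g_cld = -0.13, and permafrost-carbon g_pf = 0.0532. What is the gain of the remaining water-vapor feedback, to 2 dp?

Amplification A = ΔT/ΔT₀ = 3.04/2.13 = 1.427.
Total gain g = 1 − 1/A = 1 − 1/1.427 = 0.2992.
Known gains sum to -0.094 − 0.13 + 0.0532 = -0.1708.
g_wv = 0.2992 + 0.1708 = 0.47.

0.47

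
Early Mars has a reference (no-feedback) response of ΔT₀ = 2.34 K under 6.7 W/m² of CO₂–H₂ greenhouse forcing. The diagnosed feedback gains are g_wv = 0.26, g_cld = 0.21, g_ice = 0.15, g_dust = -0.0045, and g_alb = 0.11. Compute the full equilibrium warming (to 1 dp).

8.5 K

Total gain g = 0.26 + 0.21 + 0.15 − 0.0045 + 0.11 = 0.7255.
Amplification A = 1/(1 − 0.7255) = 3.643.
ΔT = 2.34 × 3.643 = 8.5 K.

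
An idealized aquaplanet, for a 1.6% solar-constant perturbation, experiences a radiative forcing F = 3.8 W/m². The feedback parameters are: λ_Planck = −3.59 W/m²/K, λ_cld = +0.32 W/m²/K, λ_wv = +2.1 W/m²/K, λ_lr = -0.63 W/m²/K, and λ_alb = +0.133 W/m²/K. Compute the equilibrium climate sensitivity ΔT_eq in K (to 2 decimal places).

Net feedback parameter λ = (−3.59) + (+0.32) + (+2.1) + (-0.63) + (+0.133) = -1.667 W/m²/K.
ΔT = −F/λ = −3.8/(-1.667) = 2.28 K.

2.28 K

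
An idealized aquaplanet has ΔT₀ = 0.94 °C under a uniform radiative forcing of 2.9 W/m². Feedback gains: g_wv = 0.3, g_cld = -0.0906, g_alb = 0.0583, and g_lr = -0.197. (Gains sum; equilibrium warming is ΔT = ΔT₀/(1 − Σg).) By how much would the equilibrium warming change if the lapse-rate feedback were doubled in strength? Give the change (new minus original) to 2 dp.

Original: g = 0.0707, ΔT = 0.94/(1−0.0707) = 1.0115 °C.
With doubled lapse-rate: g' = -0.1263, ΔT' = 0.94/(1+0.1263) = 0.8346 °C.
Change = 0.8346 − 1.0115 = -0.18 °C.

-0.18 °C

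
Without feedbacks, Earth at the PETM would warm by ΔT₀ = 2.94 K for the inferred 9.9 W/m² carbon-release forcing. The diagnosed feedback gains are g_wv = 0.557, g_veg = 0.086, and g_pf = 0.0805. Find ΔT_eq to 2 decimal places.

10.63 K

Total gain g = 0.557 + 0.086 + 0.0805 = 0.7235.
Amplification A = 1/(1 − 0.7235) = 3.617.
ΔT = 2.94 × 3.617 = 10.63 K.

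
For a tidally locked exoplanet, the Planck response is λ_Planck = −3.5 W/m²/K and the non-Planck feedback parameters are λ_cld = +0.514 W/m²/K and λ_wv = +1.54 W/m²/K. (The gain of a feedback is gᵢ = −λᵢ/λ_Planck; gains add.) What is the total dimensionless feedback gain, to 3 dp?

Convert to gains: g_cld = 0.514/3.5 = 0.1469; g_wv = 1.54/3.5 = 0.44.
Total gain g = 0.5869.

0.587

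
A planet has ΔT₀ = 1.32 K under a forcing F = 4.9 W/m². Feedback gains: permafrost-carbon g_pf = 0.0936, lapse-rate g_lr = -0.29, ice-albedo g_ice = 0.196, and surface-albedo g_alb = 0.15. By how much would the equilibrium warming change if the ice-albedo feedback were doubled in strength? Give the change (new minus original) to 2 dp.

0.46 K

Original: g = 0.1496, ΔT = 1.32/(1−0.1496) = 1.5522 K.
With doubled ice-albedo: g' = 0.3456, ΔT' = 1.32/(1−0.3456) = 2.0171 K.
Change = 2.0171 − 1.5522 = 0.46 K.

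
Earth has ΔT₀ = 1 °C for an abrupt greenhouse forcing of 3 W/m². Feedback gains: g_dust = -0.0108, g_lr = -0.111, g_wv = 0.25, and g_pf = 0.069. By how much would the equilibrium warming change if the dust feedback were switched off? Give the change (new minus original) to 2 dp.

0.02 °C

Original: g = 0.1972, ΔT = 1/(1−0.1972) = 1.2456 °C.
Without dust: g' = 0.208, ΔT' = 1/(1−0.208) = 1.2626 °C.
Change = 1.2626 − 1.2456 = 0.02 °C.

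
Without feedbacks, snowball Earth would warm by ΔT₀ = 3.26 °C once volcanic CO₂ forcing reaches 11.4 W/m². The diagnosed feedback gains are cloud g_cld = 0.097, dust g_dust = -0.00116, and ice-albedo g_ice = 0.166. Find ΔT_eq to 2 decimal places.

Total gain g = 0.097 − 0.00116 + 0.166 = 0.26184.
Amplification A = 1/(1 − 0.26184) = 1.355.
ΔT = 3.26 × 1.355 = 4.42 °C.

4.42 °C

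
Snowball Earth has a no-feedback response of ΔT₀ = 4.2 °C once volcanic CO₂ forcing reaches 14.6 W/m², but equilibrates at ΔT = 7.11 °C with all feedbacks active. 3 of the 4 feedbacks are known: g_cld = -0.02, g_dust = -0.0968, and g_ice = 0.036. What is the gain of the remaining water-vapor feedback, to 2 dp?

0.49

Amplification A = ΔT/ΔT₀ = 7.11/4.2 = 1.693.
Total gain g = 1 − 1/A = 1 − 1/1.693 = 0.4093.
Known gains sum to -0.02 − 0.0968 + 0.036 = -0.0808.
g_wv = 0.4093 + 0.0808 = 0.49.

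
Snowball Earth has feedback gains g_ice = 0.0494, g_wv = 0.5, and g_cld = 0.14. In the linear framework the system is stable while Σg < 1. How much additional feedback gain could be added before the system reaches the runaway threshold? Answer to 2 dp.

0.31

Current total gain = 0.0494 + 0.5 + 0.14 = 0.6894.
Margin to runaway = 1 − 0.6894 = 0.31.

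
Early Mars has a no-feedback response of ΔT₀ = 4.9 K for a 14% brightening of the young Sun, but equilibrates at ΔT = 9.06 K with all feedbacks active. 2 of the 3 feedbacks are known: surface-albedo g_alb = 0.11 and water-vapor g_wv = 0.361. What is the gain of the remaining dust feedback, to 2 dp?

-0.01

Amplification A = ΔT/ΔT₀ = 9.06/4.9 = 1.849.
Total gain g = 1 − 1/A = 1 − 1/1.849 = 0.4592.
Known gains sum to 0.11 + 0.361 = 0.471.
g_dust = 0.4592 − 0.471 = -0.01.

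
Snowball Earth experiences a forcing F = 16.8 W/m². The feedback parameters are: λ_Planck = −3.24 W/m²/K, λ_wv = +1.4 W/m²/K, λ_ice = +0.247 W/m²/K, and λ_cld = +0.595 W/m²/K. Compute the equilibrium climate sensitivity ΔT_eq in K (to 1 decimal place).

16.8 K

Net feedback parameter λ = (−3.24) + (+1.4) + (+0.247) + (+0.595) = -0.998 W/m²/K.
ΔT = −F/λ = −16.8/(-0.998) = 16.8 K.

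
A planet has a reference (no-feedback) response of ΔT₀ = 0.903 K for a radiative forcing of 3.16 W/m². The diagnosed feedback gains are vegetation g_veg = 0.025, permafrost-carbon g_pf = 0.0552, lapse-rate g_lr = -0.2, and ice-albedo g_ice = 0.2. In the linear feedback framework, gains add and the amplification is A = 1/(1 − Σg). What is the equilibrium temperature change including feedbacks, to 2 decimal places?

0.98 K

Total gain g = 0.025 + 0.0552 − 0.2 + 0.2 = 0.0802.
Amplification A = 1/(1 − 0.0802) = 1.087.
ΔT = 0.903 × 1.087 = 0.98 K.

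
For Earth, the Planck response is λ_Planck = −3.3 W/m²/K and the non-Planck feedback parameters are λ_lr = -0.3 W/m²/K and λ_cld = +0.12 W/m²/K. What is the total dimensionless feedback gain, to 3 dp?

-0.055

Convert to gains: g_lr = -0.3/3.3 = -0.09091; g_cld = 0.12/3.3 = 0.03636.
Total gain g = -0.05455.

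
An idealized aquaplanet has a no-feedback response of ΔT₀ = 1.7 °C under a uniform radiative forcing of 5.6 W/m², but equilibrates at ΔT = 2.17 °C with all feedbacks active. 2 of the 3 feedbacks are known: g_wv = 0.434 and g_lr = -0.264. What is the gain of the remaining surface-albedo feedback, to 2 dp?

Amplification A = ΔT/ΔT₀ = 2.17/1.7 = 1.276.
Total gain g = 1 − 1/A = 1 − 1/1.276 = 0.2163.
Known gains sum to 0.434 − 0.264 = 0.17.
g_alb = 0.2163 − 0.17 = 0.05.

0.05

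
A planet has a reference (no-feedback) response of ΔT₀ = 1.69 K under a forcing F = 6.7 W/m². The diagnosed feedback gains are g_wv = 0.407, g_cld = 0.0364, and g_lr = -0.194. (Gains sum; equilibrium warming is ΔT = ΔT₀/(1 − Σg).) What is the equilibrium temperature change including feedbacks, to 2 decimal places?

Total gain g = 0.407 + 0.0364 − 0.194 = 0.2494.
Amplification A = 1/(1 − 0.2494) = 1.332.
ΔT = 1.69 × 1.332 = 2.25 K.

2.25 K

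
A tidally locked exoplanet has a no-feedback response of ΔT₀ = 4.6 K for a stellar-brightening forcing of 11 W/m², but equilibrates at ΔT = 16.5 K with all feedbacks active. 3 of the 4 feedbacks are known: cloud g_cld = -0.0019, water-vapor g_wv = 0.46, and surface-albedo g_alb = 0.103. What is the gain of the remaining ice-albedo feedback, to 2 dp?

Amplification A = ΔT/ΔT₀ = 16.5/4.6 = 3.587.
Total gain g = 1 − 1/A = 1 − 1/3.587 = 0.7212.
Known gains sum to -0.0019 + 0.46 + 0.103 = 0.5611.
g_ice = 0.7212 − 0.5611 = 0.16.

0.16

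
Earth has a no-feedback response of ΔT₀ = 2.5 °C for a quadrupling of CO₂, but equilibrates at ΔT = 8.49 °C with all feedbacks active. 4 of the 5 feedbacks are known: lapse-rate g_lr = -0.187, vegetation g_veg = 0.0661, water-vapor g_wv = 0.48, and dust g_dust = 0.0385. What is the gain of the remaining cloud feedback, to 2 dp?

0.31

Amplification A = ΔT/ΔT₀ = 8.49/2.5 = 3.396.
Total gain g = 1 − 1/A = 1 − 1/3.396 = 0.7055.
Known gains sum to -0.187 + 0.0661 + 0.48 + 0.0385 = 0.3976.
g_cld = 0.7055 − 0.3976 = 0.31.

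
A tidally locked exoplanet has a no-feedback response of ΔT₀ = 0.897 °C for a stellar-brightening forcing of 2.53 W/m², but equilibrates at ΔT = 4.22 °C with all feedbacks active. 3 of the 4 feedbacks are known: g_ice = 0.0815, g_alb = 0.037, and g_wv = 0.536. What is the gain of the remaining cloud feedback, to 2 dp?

Amplification A = ΔT/ΔT₀ = 4.22/0.897 = 4.705.
Total gain g = 1 − 1/A = 1 − 1/4.705 = 0.7875.
Known gains sum to 0.0815 + 0.037 + 0.536 = 0.6545.
g_cld = 0.7875 − 0.6545 = 0.13.

0.13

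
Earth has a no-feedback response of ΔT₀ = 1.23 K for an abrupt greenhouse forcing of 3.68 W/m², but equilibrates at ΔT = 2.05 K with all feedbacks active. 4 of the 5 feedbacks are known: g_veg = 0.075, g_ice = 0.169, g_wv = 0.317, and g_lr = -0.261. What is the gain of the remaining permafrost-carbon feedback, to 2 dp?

Amplification A = ΔT/ΔT₀ = 2.05/1.23 = 1.667.
Total gain g = 1 − 1/A = 1 − 1/1.667 = 0.4001.
Known gains sum to 0.075 + 0.169 + 0.317 − 0.261 = 0.3.
g_pf = 0.4001 − 0.3 = 0.10.

0.10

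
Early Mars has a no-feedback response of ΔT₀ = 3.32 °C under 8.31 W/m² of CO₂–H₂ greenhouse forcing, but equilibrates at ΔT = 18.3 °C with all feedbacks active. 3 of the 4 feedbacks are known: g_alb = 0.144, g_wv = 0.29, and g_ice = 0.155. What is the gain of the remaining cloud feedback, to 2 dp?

0.23

Amplification A = ΔT/ΔT₀ = 18.3/3.32 = 5.512.
Total gain g = 1 − 1/A = 1 − 1/5.512 = 0.8186.
Known gains sum to 0.144 + 0.29 + 0.155 = 0.589.
g_cld = 0.8186 − 0.589 = 0.23.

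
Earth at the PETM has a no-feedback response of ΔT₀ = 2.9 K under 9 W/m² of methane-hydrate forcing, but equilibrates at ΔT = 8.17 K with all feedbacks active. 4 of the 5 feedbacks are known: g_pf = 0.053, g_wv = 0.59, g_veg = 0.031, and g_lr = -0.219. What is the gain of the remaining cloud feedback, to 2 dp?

Amplification A = ΔT/ΔT₀ = 8.17/2.9 = 2.817.
Total gain g = 1 − 1/A = 1 − 1/2.817 = 0.645.
Known gains sum to 0.053 + 0.59 + 0.031 − 0.219 = 0.455.
g_cld = 0.645 − 0.455 = 0.19.

0.19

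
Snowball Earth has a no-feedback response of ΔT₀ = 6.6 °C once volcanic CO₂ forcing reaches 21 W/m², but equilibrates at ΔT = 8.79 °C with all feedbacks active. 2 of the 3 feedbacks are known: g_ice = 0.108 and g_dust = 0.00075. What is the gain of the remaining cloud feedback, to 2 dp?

0.14

Amplification A = ΔT/ΔT₀ = 8.79/6.6 = 1.332.
Total gain g = 1 − 1/A = 1 − 1/1.332 = 0.2492.
Known gains sum to 0.108 + 0.00075 = 0.10875.
g_cld = 0.2492 − 0.10875 = 0.14.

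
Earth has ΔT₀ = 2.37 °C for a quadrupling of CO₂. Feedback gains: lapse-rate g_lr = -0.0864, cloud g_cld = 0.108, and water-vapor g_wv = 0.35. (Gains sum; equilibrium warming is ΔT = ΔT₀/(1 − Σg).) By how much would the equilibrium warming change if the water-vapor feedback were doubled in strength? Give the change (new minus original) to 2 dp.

Original: g = 0.3716, ΔT = 2.37/(1−0.3716) = 3.7715 °C.
With doubled water-vapor: g' = 0.7216, ΔT' = 2.37/(1−0.7216) = 8.5129 °C.
Change = 8.5129 − 3.7715 = 4.74 °C.

4.74 °C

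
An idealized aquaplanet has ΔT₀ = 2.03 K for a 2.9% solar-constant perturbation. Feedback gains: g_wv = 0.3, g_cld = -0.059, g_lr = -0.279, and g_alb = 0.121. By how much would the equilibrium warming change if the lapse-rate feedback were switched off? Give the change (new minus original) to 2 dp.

Original: g = 0.083, ΔT = 2.03/(1−0.083) = 2.2137 K.
Without lapse-rate: g' = 0.362, ΔT' = 2.03/(1−0.362) = 3.1818 K.
Change = 3.1818 − 2.2137 = 0.97 K.

0.97 K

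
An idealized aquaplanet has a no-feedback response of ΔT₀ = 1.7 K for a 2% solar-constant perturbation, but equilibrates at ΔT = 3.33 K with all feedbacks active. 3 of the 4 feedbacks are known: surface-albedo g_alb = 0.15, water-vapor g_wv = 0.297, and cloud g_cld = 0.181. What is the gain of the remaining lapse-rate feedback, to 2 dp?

-0.14

Amplification A = ΔT/ΔT₀ = 3.33/1.7 = 1.959.
Total gain g = 1 − 1/A = 1 − 1/1.959 = 0.4895.
Known gains sum to 0.15 + 0.297 + 0.181 = 0.628.
g_lr = 0.4895 − 0.628 = -0.14.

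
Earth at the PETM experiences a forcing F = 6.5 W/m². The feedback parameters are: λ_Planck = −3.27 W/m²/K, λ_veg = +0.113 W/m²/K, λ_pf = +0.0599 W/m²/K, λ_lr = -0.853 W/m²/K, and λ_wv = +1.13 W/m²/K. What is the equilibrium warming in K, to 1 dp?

Net feedback parameter λ = (−3.27) + (+0.113) + (+0.0599) + (-0.853) + (+1.13) = -2.8201 W/m²/K.
ΔT = −F/λ = −6.5/(-2.8201) = 2.3 K.

2.3 K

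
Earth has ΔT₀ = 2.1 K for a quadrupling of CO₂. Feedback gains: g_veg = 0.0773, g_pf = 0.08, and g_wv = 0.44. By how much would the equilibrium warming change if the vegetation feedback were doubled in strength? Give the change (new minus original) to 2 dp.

1.24 K

Original: g = 0.5973, ΔT = 2.1/(1−0.5973) = 5.2148 K.
With doubled vegetation: g' = 0.6746, ΔT' = 2.1/(1−0.6746) = 6.4536 K.
Change = 6.4536 − 5.2148 = 1.24 K.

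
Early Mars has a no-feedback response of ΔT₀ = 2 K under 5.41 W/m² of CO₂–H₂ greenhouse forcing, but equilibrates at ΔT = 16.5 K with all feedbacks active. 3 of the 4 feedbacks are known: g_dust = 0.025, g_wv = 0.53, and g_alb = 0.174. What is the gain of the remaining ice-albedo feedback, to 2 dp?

Amplification A = ΔT/ΔT₀ = 16.5/2 = 8.25.
Total gain g = 1 − 1/A = 1 − 1/8.25 = 0.8788.
Known gains sum to 0.025 + 0.53 + 0.174 = 0.729.
g_ice = 0.8788 − 0.729 = 0.15.

0.15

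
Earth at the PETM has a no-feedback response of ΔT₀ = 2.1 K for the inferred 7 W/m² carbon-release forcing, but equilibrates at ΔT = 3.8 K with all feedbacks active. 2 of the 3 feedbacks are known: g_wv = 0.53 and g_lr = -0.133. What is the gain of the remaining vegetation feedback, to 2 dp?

Amplification A = ΔT/ΔT₀ = 3.8/2.1 = 1.81.
Total gain g = 1 − 1/A = 1 − 1/1.81 = 0.4475.
Known gains sum to 0.53 − 0.133 = 0.397.
g_veg = 0.4475 − 0.397 = 0.05.

0.05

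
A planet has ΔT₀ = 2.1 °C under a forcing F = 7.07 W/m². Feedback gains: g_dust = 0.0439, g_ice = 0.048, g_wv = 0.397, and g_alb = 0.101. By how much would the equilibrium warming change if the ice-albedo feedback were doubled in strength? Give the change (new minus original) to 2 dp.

Original: g = 0.5899, ΔT = 2.1/(1−0.5899) = 5.1207 °C.
With doubled ice-albedo: g' = 0.6379, ΔT' = 2.1/(1−0.6379) = 5.7995 °C.
Change = 5.7995 − 5.1207 = 0.68 °C.

0.68 °C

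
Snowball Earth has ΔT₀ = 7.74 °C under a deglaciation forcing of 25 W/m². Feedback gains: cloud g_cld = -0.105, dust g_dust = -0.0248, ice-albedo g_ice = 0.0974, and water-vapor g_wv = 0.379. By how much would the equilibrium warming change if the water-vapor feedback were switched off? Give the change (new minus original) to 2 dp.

-4.35 °C

Original: g = 0.3466, ΔT = 7.74/(1−0.3466) = 11.8457 °C.
Without water-vapor: g' = -0.0324, ΔT' = 7.74/(1+0.0324) = 7.4971 °C.
Change = 7.4971 − 11.8457 = -4.35 °C.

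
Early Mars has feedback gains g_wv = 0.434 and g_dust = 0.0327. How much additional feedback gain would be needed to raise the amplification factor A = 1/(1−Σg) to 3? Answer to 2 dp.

0.20

Current total gain = 0.4667.
Target gain for A = 3: g* = 1 − 1/3 = 0.6667.
Additional gain needed = 0.6667 − 0.4667 = 0.20.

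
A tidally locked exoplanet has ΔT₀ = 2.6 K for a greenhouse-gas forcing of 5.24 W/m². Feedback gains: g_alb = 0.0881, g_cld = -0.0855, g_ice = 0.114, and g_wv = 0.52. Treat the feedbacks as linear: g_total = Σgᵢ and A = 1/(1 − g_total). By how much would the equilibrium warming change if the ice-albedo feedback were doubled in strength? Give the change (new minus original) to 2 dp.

Original: g = 0.6366, ΔT = 2.6/(1−0.6366) = 7.1547 K.
With doubled ice-albedo: g' = 0.7506, ΔT' = 2.6/(1−0.7506) = 10.4250 K.
Change = 10.4250 − 7.1547 = 3.27 K.

3.27 K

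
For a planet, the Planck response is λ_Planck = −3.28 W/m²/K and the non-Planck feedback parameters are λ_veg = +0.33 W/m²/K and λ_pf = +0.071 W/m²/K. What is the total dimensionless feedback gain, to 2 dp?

0.12

Convert to gains: g_veg = 0.33/3.28 = 0.1006; g_pf = 0.071/3.28 = 0.02165.
Total gain g = 0.12225.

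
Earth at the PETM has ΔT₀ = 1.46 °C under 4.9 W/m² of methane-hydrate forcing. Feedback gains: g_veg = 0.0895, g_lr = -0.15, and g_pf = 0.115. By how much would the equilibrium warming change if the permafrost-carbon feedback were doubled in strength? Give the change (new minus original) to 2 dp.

0.21 °C

Original: g = 0.0545, ΔT = 1.46/(1−0.0545) = 1.5442 °C.
With doubled permafrost-carbon: g' = 0.1695, ΔT' = 1.46/(1−0.1695) = 1.7580 °C.
Change = 1.7580 − 1.5442 = 0.21 °C.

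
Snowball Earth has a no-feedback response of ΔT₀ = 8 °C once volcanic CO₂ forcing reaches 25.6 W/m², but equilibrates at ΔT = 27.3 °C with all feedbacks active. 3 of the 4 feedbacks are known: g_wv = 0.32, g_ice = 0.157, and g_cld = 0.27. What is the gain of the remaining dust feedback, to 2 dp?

Amplification A = ΔT/ΔT₀ = 27.3/8 = 3.413.
Total gain g = 1 − 1/A = 1 − 1/3.413 = 0.707.
Known gains sum to 0.32 + 0.157 + 0.27 = 0.747.
g_dust = 0.707 − 0.747 = -0.04.

-0.04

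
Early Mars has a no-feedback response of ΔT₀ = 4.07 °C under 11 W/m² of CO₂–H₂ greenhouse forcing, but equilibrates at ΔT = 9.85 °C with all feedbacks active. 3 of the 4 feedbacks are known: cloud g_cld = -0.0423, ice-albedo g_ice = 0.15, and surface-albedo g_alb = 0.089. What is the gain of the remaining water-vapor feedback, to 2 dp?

0.39

Amplification A = ΔT/ΔT₀ = 9.85/4.07 = 2.42.
Total gain g = 1 − 1/A = 1 − 1/2.42 = 0.5868.
Known gains sum to -0.0423 + 0.15 + 0.089 = 0.1967.
g_wv = 0.5868 − 0.1967 = 0.39.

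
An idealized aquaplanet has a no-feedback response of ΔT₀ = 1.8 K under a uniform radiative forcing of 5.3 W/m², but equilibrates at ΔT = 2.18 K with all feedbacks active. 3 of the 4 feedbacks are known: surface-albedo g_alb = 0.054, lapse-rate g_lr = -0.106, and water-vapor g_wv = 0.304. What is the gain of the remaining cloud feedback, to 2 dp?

-0.08

Amplification A = ΔT/ΔT₀ = 2.18/1.8 = 1.211.
Total gain g = 1 − 1/A = 1 − 1/1.211 = 0.1742.
Known gains sum to 0.054 − 0.106 + 0.304 = 0.252.
g_cld = 0.1742 − 0.252 = -0.08.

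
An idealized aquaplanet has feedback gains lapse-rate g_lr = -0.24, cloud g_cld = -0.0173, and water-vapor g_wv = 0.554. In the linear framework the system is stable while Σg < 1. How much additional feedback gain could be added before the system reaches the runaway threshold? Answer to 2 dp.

Current total gain = -0.24 − 0.0173 + 0.554 = 0.2967.
Margin to runaway = 1 − 0.2967 = 0.70.

0.70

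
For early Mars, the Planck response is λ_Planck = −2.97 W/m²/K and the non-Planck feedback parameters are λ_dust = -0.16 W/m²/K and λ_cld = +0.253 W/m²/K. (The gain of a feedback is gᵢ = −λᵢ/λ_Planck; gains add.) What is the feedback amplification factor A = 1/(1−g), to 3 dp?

1.032

Convert to gains: g_dust = -0.16/2.97 = -0.05387; g_cld = 0.253/2.97 = 0.08519.
Total gain g = 0.03132.
A = 1/(1 − 0.03132) = 1.032.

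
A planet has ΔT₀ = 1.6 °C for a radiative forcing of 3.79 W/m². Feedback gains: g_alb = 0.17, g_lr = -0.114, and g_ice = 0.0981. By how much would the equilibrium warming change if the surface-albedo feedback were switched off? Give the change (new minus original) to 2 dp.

-0.32 °C

Original: g = 0.1541, ΔT = 1.6/(1−0.1541) = 1.8915 °C.
Without surface-albedo: g' = -0.0159, ΔT' = 1.6/(1+0.0159) = 1.5750 °C.
Change = 1.5750 − 1.8915 = -0.32 °C.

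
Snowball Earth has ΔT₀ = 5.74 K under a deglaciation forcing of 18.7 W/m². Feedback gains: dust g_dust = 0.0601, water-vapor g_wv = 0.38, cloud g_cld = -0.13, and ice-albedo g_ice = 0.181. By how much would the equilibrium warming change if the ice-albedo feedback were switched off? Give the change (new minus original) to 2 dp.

Original: g = 0.4911, ΔT = 5.74/(1−0.4911) = 11.2792 K.
Without ice-albedo: g' = 0.3101, ΔT' = 5.74/(1−0.3101) = 8.3200 K.
Change = 8.3200 − 11.2792 = -2.96 K.

-2.96 K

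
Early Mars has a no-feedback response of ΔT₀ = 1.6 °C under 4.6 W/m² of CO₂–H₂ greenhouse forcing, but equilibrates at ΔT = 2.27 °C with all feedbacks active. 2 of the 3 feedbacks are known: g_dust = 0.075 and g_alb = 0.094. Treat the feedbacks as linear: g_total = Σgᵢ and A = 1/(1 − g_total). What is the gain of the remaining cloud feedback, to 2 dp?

Amplification A = ΔT/ΔT₀ = 2.27/1.6 = 1.419.
Total gain g = 1 − 1/A = 1 − 1/1.419 = 0.2953.
Known gains sum to 0.075 + 0.094 = 0.169.
g_cld = 0.2953 − 0.169 = 0.13.

0.13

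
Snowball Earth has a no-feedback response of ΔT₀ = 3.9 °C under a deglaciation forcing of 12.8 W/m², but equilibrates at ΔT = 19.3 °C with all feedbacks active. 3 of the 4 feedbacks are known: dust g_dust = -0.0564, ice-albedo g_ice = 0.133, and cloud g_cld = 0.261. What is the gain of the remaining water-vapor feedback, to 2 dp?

0.46

Amplification A = ΔT/ΔT₀ = 19.3/3.9 = 4.949.
Total gain g = 1 − 1/A = 1 − 1/4.949 = 0.7979.
Known gains sum to -0.0564 + 0.133 + 0.261 = 0.3376.
g_wv = 0.7979 − 0.3376 = 0.46.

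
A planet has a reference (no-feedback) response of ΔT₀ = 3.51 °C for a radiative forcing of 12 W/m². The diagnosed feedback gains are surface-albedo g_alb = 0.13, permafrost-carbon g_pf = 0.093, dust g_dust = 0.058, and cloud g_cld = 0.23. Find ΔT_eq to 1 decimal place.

7.2 °C

Total gain g = 0.13 + 0.093 + 0.058 + 0.23 = 0.511.
Amplification A = 1/(1 − 0.511) = 2.045.
ΔT = 3.51 × 2.045 = 7.2 °C.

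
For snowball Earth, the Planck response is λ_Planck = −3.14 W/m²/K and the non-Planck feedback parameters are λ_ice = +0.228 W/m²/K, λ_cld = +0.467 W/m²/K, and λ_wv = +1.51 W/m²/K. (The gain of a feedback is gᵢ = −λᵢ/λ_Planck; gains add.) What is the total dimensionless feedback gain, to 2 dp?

Convert to gains: g_ice = 0.228/3.14 = 0.07261; g_cld = 0.467/3.14 = 0.1487; g_wv = 1.51/3.14 = 0.4809.
Total gain g = 0.70221.

0.70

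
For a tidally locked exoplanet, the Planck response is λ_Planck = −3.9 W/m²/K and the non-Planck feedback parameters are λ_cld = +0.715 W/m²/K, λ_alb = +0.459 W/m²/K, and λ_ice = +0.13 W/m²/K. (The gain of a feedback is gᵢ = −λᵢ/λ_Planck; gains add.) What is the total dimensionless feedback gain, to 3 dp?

Convert to gains: g_cld = 0.715/3.9 = 0.1833; g_alb = 0.459/3.9 = 0.1177; g_ice = 0.13/3.9 = 0.03333.
Total gain g = 0.33433.

0.334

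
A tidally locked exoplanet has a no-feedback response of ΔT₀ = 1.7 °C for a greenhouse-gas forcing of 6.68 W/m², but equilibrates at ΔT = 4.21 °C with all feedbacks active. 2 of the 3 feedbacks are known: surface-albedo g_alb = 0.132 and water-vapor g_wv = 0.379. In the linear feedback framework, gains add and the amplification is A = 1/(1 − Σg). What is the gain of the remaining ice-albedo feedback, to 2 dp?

0.09

Amplification A = ΔT/ΔT₀ = 4.21/1.7 = 2.476.
Total gain g = 1 − 1/A = 1 − 1/2.476 = 0.5961.
Known gains sum to 0.132 + 0.379 = 0.511.
g_ice = 0.5961 − 0.511 = 0.09.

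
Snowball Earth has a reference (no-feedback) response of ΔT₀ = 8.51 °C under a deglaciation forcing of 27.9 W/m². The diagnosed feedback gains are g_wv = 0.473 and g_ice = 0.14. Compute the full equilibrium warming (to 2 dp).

21.99 °C

Total gain g = 0.473 + 0.14 = 0.613.
Amplification A = 1/(1 − 0.613) = 2.584.
ΔT = 8.51 × 2.584 = 21.99 °C.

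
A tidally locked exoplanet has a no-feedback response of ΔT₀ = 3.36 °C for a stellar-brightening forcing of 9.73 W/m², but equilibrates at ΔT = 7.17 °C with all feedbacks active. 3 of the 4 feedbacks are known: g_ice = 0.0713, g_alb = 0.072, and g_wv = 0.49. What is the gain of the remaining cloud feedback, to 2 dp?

Amplification A = ΔT/ΔT₀ = 7.17/3.36 = 2.134.
Total gain g = 1 − 1/A = 1 − 1/2.134 = 0.5314.
Known gains sum to 0.0713 + 0.072 + 0.49 = 0.6333.
g_cld = 0.5314 − 0.6333 = -0.10.

-0.10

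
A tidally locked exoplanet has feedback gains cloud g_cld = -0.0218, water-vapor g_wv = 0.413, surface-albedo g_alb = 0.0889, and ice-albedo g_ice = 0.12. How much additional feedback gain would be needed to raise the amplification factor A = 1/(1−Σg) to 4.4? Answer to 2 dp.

0.17

Current total gain = 0.6001.
Target gain for A = 4.4: g* = 1 − 1/4.4 = 0.7727.
Additional gain needed = 0.7727 − 0.6001 = 0.17.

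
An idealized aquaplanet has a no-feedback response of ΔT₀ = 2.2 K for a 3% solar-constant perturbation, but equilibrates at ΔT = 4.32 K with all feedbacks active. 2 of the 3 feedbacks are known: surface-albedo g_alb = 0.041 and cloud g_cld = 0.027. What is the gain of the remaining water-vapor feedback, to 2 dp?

Amplification A = ΔT/ΔT₀ = 4.32/2.2 = 1.964.
Total gain g = 1 − 1/A = 1 − 1/1.964 = 0.4908.
Known gains sum to 0.041 + 0.027 = 0.068.
g_wv = 0.4908 − 0.068 = 0.42.

0.42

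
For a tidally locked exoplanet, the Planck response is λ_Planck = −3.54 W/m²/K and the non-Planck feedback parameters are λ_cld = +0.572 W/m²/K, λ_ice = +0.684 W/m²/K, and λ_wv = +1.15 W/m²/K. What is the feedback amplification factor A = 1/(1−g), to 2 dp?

Convert to gains: g_cld = 0.572/3.54 = 0.1616; g_ice = 0.684/3.54 = 0.1932; g_wv = 1.15/3.54 = 0.3249.
Total gain g = 0.6797.
A = 1/(1 − 0.6797) = 3.12.

3.12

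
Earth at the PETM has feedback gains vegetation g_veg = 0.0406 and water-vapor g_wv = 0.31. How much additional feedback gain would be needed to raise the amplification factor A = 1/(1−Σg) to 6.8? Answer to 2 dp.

0.50

Current total gain = 0.3506.
Target gain for A = 6.8: g* = 1 − 1/6.8 = 0.8529.
Additional gain needed = 0.8529 − 0.3506 = 0.50.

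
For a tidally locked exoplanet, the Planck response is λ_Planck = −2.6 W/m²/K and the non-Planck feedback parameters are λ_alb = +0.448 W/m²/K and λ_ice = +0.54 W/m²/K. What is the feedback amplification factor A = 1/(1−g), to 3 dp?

Convert to gains: g_alb = 0.448/2.6 = 0.1723; g_ice = 0.54/2.6 = 0.2077.
Total gain g = 0.38.
A = 1/(1 − 0.38) = 1.613.

1.613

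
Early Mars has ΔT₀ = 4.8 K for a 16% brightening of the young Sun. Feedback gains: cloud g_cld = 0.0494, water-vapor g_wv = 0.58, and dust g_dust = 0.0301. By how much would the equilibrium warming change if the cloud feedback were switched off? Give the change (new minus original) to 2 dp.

-1.79 K

Original: g = 0.6595, ΔT = 4.8/(1−0.6595) = 14.0969 K.
Without cloud: g' = 0.6101, ΔT' = 4.8/(1−0.6101) = 12.3108 K.
Change = 12.3108 − 14.0969 = -1.79 K.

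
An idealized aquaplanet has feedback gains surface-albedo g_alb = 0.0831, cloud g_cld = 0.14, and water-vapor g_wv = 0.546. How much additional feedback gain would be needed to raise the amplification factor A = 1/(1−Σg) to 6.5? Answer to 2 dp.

0.08

Current total gain = 0.7691.
Target gain for A = 6.5: g* = 1 − 1/6.5 = 0.8462.
Additional gain needed = 0.8462 − 0.7691 = 0.08.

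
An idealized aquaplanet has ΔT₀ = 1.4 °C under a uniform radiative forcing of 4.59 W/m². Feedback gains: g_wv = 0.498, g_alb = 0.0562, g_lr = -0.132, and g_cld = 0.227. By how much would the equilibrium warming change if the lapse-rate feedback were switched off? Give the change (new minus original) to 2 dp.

2.41 °C

Original: g = 0.6492, ΔT = 1.4/(1−0.6492) = 3.9909 °C.
Without lapse-rate: g' = 0.7812, ΔT' = 1.4/(1−0.7812) = 6.3985 °C.
Change = 6.3985 − 3.9909 = 2.41 °C.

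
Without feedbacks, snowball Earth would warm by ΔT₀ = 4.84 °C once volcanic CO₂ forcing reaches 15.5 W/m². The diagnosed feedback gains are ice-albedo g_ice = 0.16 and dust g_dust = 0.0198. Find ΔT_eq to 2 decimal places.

Total gain g = 0.16 + 0.0198 = 0.1798.
Amplification A = 1/(1 − 0.1798) = 1.219.
ΔT = 4.84 × 1.219 = 5.90 °C.

5.90 °C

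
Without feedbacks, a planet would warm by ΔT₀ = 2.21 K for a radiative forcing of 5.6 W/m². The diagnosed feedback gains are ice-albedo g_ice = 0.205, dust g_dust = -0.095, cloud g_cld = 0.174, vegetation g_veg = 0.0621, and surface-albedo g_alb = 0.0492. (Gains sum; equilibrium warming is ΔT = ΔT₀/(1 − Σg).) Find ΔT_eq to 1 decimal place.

3.7 K

Total gain g = 0.205 − 0.095 + 0.174 + 0.0621 + 0.0492 = 0.3953.
Amplification A = 1/(1 − 0.3953) = 1.654.
ΔT = 2.21 × 1.654 = 3.7 K.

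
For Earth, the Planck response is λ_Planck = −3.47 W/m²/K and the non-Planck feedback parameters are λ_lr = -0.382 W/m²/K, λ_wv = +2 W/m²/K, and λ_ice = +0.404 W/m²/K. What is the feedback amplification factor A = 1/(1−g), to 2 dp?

2.40

Convert to gains: g_lr = -0.382/3.47 = -0.1101; g_wv = 2/3.47 = 0.5764; g_ice = 0.404/3.47 = 0.1164.
Total gain g = 0.5827.
A = 1/(1 − 0.5827) = 2.40.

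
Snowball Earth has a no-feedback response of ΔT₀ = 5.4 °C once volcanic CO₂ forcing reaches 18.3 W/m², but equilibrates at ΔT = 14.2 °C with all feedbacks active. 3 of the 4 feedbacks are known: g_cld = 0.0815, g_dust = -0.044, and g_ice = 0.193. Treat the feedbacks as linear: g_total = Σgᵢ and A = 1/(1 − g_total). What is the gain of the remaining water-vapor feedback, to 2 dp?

Amplification A = ΔT/ΔT₀ = 14.2/5.4 = 2.63.
Total gain g = 1 − 1/A = 1 − 1/2.63 = 0.6198.
Known gains sum to 0.0815 − 0.044 + 0.193 = 0.2305.
g_wv = 0.6198 − 0.2305 = 0.39.

0.39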